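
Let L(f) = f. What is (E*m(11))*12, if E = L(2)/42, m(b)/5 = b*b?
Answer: 2420/7 ≈ 345.71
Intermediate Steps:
m(b) = 5*b² (m(b) = 5*(b*b) = 5*b²)
E = 1/21 (E = 2/42 = 2*(1/42) = 1/21 ≈ 0.047619)
(E*m(11))*12 = ((5*11²)/21)*12 = ((5*121)/21)*12 = ((1/21)*605)*12 = (605/21)*12 = 2420/7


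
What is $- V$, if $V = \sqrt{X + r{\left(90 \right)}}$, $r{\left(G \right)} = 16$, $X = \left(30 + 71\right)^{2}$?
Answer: $- \sqrt{10217} \approx -101.08$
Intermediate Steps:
$X = 10201$ ($X = 101^{2} = 10201$)
$V = \sqrt{10217}$ ($V = \sqrt{10201 + 16} = \sqrt{10217} \approx 101.08$)
$- V = - \sqrt{10217}$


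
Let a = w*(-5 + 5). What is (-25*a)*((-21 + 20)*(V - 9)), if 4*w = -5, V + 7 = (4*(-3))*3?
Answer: 0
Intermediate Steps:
V = -43 (V = -7 + (4*(-3))*3 = -7 - 12*3 = -7 - 36 = -43)
w = -5/4 (w = (¼)*(-5) = -5/4 ≈ -1.2500)
a = 0 (a = -5*(-5 + 5)/4 = -5/4*0 = 0)
(-25*a)*((-21 + 20)*(V - 9)) = (-25*0)*((-21 + 20)*(-43 - 9)) = 0*(-1*(-52)) = 0*52 = 0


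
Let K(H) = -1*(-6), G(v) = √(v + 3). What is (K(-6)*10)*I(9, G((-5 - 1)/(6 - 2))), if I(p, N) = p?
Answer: 540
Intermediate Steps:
G(v) = √(3 + v)
K(H) = 6
(K(-6)*10)*I(9, G((-5 - 1)/(6 - 2))) = (6*10)*9 = 60*9 = 540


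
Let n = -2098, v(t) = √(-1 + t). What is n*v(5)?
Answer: -4196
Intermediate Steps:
n*v(5) = -2098*√(-1 + 5) = -2098*√4 = -2098*2 = -4196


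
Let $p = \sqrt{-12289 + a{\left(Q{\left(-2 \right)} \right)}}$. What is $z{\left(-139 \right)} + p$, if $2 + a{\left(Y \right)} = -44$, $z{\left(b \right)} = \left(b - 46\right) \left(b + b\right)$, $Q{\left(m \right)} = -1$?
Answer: $51430 + i \sqrt{12335} \approx 51430.0 + 111.06 i$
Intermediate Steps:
$z{\left(b \right)} = 2 b \left(-46 + b\right)$ ($z{\left(b \right)} = \left(-46 + b\right) 2 b = 2 b \left(-46 + b\right)$)
$a{\left(Y \right)} = -46$ ($a{\left(Y \right)} = -2 - 44 = -46$)
$p = i \sqrt{12335}$ ($p = \sqrt{-12289 - 46} = \sqrt{-12335} = i \sqrt{12335} \approx 111.06 i$)
$z{\left(-139 \right)} + p = 2 \left(-139\right) \left(-46 - 139\right) + i \sqrt{12335} = 2 \left(-139\right) \left(-185\right) + i \sqrt{12335} = 51430 + i \sqrt{12335}$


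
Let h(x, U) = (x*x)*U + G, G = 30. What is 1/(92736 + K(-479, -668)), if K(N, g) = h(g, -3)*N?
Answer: 1/641302254 ≈ 1.5593e-9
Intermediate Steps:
h(x, U) = 30 + U*x² (h(x, U) = (x*x)*U + 30 = x²*U + 30 = U*x² + 30 = 30 + U*x²)
K(N, g) = N*(30 - 3*g²) (K(N, g) = (30 - 3*g²)*N = N*(30 - 3*g²))
1/(92736 + K(-479, -668)) = 1/(92736 + 3*(-479)*(10 - 1*(-668)²)) = 1/(92736 + 3*(-479)*(10 - 1*446224)) = 1/(92736 + 3*(-479)*(10 - 446224)) = 1/(92736 + 3*(-479)*(-446214)) = 1/(92736 + 641209518) = 1/641302254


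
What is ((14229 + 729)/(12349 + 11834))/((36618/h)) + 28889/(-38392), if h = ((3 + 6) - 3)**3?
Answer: -471446736385/629581232312 ≈ -0.74883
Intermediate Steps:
h = 216 (h = (9 - 3)**3 = 6**3 = 216)
((14229 + 729)/(12349 + 11834))/((36618/h)) + 28889/(-38392) = ((14229 + 729)/(12349 + 11834))/((36618/216)) + 28889/(-38392) = (14958/24183)/((36618*(1/216))) + 28889*(-1/38392) = (14958*(1/24183))/(6103/36) - 28889/38392 = (1662/2687)*(36/6103) - 28889/38392 = 59832/16398761 - 28889/38392 = -471446736385/629581232312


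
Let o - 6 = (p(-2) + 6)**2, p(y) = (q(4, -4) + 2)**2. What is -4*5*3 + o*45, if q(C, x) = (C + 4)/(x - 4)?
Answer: 2415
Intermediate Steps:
q(C, x) = (4 + C)/(-4 + x)
p(y) = 1 (p(y) = ((4 + 4)/(-4 - 4) + 2)**2 = (8/(-8) + 2)**2 = (-1/8*8 + 2)**2 = (-1 + 2)**2 = 1**2 = 1)
o = 55 (o = 6 + (1 + 6)**2 = 6 + 7**2 = 6 + 49 = 55)
-4*5*3 + o*45 = -4*5*3 + 55*45 = -20*3 + 2475 = -60 + 2475 = 2415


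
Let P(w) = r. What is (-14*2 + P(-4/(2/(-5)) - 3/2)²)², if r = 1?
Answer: 729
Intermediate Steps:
P(w) = 1
(-14*2 + P(-4/(2/(-5)) - 3/2)²)² = (-14*2 + 1²)² = (-28 + 1)² = (-27)² = 729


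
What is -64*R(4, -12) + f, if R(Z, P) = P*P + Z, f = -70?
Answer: -9542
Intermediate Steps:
R(Z, P) = Z + P**2 (R(Z, P) = P**2 + Z = Z + P**2)
-64*R(4, -12) + f = -64*(4 + (-12)**2) - 70 = -64*(4 + 144) - 70 = -64*148 - 70 = -9472 - 70 = -9542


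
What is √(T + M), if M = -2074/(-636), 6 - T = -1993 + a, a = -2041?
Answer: √408870726/318 ≈ 63.587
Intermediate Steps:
T = 4040 (T = 6 - (-1993 - 2041) = 6 - 1*(-4034) = 6 + 4034 = 4040)
M = 1037/318 (M = -2074*(-1/636) = 1037/318 ≈ 3.2610)
√(T + M) = √(4040 + 1037/318) = √(1285757/318) = √408870726/318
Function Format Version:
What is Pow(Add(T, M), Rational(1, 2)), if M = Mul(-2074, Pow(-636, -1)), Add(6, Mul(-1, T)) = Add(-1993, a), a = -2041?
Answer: Mul(Rational(1, 318), Pow(408870726, Rational(1, 2))) ≈ 63.587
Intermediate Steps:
T = 4040 (T = Add(6, Mul(-1, Add(-1993, -2041))) = Add(6, Mul(-1, -4034)) = Add(6, 4034) = 4040)
M = Rational(1037, 318) (M = Mul(-2074, Rational(-1, 636)) = Rational(1037, 318) ≈ 3.2610)
Pow(Add(T, M), Rational(1, 2)) = Pow(Add(4040, Rational(1037, 318)), Rational(1, 2)) = Pow(Rational(1285757, 318), Rational(1, 2)) = Mul(Rational(1, 318), Pow(408870726, Rational(1, 2)))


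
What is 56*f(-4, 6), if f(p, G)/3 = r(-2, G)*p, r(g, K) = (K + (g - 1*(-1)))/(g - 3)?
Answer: 672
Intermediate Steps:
r(g, K) = (1 + K + g)/(-3 + g) (r(g, K) = (K + (g + 1))/(-3 + g) = (K + (1 + g))/(-3 + g) = (1 + K + g)/(-3 + g))
f(p, G) = 3*p*(1/5 - G/5) (f(p, G) = 3*(((1 + G - 2)/(-3 - 2))*p) = 3*(((-1 + G)/(-5))*p) = 3*((-(-1 + G)/5)*p) = 3*((1/5 - G/5)*p) = 3*(p*(1/5 - G/5)) = 3*p*(1/5 - G/5))
56*f(-4, 6) = 56*((3/5)*(-4)*(1 - 1*6)) = 56*((3/5)*(-4)*(1 - 6)) = 56*((3/5)*(-4)*(-5)) = 56*12 = 672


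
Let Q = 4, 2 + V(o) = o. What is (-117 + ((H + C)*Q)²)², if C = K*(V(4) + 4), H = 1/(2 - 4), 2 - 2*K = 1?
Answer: 289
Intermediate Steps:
K = ½ (K = 1 - ½*1 = 1 - ½ = ½ ≈ 0.50000)
H = -½ (H = 1/(-2) = -½ ≈ -0.50000)
V(o) = -2 + o
C = 3 (C = ((-2 + 4) + 4)/2 = (2 + 4)/2 = (½)*6 = 3)
(-117 + ((H + C)*Q)²)² = (-117 + ((-½ + 3)*4)²)² = (-117 + ((5/2)*4)²)² = (-117 + 10²)² = (-117 + 100)² = (-17)² = 289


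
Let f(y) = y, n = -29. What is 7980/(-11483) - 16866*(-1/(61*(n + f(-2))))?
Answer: -208762458/21714353 ≈ -9.6140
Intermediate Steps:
7980/(-11483) - 16866*(-1/(61*(n + f(-2)))) = 7980/(-11483) - 16866*(-1/(61*(-29 - 2))) = 7980*(-1/11483) - 16866/((-61*(-31))) = -7980/11483 - 16866/1891 = -208762458/21714353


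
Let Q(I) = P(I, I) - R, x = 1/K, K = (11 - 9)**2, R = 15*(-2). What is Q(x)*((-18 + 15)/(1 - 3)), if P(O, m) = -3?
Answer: 81/2 ≈ 40.500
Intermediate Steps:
R = -30
K = 4 (K = 2**2 = 4)
x = 1/4 ≈ 0.25000
Q(I) = 27 (Q(I) = -3 - 1*(-30) = -3 + 30 = 27)
Q(x)*((-18 + 15)/(1 - 3)) = 27*((-18 + 15)/(1 - 3)) = 27*(-3/(-2)) = 27*(-3*(-1/2)) = 27*(3/2) = 81/2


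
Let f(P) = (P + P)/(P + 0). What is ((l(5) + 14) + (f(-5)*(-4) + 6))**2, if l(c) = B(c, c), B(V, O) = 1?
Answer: 169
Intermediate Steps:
l(c) = 1
f(P) = 2 (f(P) = (2*P)/P = 2)
((l(5) + 14) + (f(-5)*(-4) + 6))**2 = ((1 + 14) + (2*(-4) + 6))**2 = (15 + (-8 + 6))**2 = (15 - 2)**2 = 13**2 = 169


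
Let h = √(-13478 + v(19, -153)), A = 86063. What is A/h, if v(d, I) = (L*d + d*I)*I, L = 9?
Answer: 86063*√405130/405130 ≈ 135.21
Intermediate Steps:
v(d, I) = I*(9*d + I*d) (v(d, I) = (9*d + d*I)*I = (9*d + I*d)*I = I*(9*d + I*d))
h = √405130 (h = √(-13478 - 153*19*(9 - 153)) = √(-13478 - 153*19*(-144)) = √(-13478 + 418608) = √405130 ≈ 636.50)
A/h = 86063/(√405130) = 86063*(√405130/405130) = 86063*√405130/405130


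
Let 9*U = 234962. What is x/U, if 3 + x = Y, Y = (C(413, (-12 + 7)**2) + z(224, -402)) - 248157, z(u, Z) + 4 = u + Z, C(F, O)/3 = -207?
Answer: -172359/18074 ≈ -9.5363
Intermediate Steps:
U = 234962/9 (U = (1/9)*234962 = 234962/9 ≈ 26107.)
C(F, O) = -621 (C(F, O) = 3*(-207) = -621)
z(u, Z) = -4 + Z + u (z(u, Z) = -4 + (u + Z) = -4 + (Z + u) = -4 + Z + u)
Y = -248960 (Y = (-621 + (-4 - 402 + 224)) - 248157 = (-621 - 182) - 248157 = -803 - 248157 = -248960)
x = -248963 (x = -3 - 248960 = -248963)
x/U = -248963/234962/9 = -248963*9/234962 = -172359/18074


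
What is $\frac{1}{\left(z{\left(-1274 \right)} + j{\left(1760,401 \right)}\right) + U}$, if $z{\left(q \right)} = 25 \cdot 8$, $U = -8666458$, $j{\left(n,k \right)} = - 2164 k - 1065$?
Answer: $- \frac{1}{9535087} \approx -1.0488 \cdot 10^{-7}$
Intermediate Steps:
$j{\left(n,k \right)} = -1065 - 2164 k$
$z{\left(q \right)} = 200$
$\frac{1}{\left(z{\left(-1274 \right)} + j{\left(1760,401 \right)}\right) + U} = \frac{1}{\left(200 - 868829\right) - 8666458} = \frac{1}{-868629 - 8666458} = \frac{1}{-9535087} = - \frac{1}{9535087}$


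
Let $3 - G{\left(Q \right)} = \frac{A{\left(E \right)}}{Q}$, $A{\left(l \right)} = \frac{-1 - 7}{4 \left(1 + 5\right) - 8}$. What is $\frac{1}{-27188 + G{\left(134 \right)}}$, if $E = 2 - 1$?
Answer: $- \frac{268}{7285579} \approx -3.6785 \cdot 10^{-5}$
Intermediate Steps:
$E = 1$ ($E = 2 - 1 = 1$)
$A{\left(l \right)} = - \frac{1}{2}$ ($A{\left(l \right)} = - \frac{8}{4 \cdot 6 - 8} = - \frac{8}{24 - 8} = - \frac{8}{16} = \left(-8\right) \frac{1}{16} = - \frac{1}{2}$)
$G{\left(Q \right)} = 3 + \frac{1}{2 Q}$ ($G{\left(Q \right)} = 3 - - \frac{1}{2 Q} = 3 + \frac{1}{2 Q}$)
$\frac{1}{-27188 + G{\left(134 \right)}} = \frac{1}{-27188 + \left(3 + \frac{1}{2 \cdot 134}\right)} = \frac{1}{-27188 + \left(3 + \frac{1}{2} \cdot \frac{1}{134}\right)} = \frac{1}{-27188 + \left(3 + \frac{1}{268}\right)} = \frac{1}{-27188 + \frac{805}{268}} = \frac{1}{- \frac{7285579}{268}} = - \frac{268}{7285579}$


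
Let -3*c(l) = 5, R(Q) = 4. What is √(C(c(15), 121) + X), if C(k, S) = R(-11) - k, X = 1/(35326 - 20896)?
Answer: √131106170/4810 ≈ 2.3805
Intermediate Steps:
X = 1/14430 ≈ 6.9300e-5
c(l) = -5/3 (c(l) = -⅓*5 = -5/3)
C(k, S) = 4 - k
√(C(c(15), 121) + X) = √((4 - 1*(-5/3)) + 1/14430) = √((4 + 5/3) + 1/14430) = √(17/3 + 1/14430) = √(27257/4810) = √131106170/4810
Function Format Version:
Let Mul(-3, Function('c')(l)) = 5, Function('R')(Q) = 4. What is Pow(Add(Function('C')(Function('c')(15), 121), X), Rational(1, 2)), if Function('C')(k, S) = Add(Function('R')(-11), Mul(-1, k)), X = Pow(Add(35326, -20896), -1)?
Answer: Mul(Rational(1, 4810), Pow(131106170, Rational(1, 2))) ≈ 2.3805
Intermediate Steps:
X = Rational(1, 14430) (X = Pow(14430, -1) = Rational(1, 14430) ≈ 6.9300e-5)
Function('c')(l) = Rational(-5, 3) (Function('c')(l) = Mul(Rational(-1, 3), 5) = Rational(-5, 3))
Function('C')(k, S) = Add(4, Mul(-1, k))
Pow(Add(Function('C')(Function('c')(15), 121), X), Rational(1, 2)) = Pow(Add(Add(4, Mul(-1, Rational(-5, 3))), Rational(1, 14430)), Rational(1, 2)) = Pow(Add(Add(4, Rational(5, 3)), Rational(1, 14430)), Rational(1, 2)) = Pow(Add(Rational(17, 3), Rational(1, 14430)), Rational(1, 2)) = Pow(Rational(27257, 4810), Rational(1, 2)) = Mul(Rational(1, 4810), Pow(131106170, Rational(1, 2)))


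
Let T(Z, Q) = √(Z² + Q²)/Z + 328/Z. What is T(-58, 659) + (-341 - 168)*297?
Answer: -4384181/29 - √437645/58 ≈ -1.5119e+5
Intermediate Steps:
T(Z, Q) = 328/Z + √(Q² + Z²)/Z (T(Z, Q) = √(Q² + Z²)/Z + 328/Z = 328/Z + √(Q² + Z²)/Z)
T(-58, 659) + (-341 - 168)*297 = (328 + √(659² + (-58)²))/(-58) + (-341 - 168)*297 = -(328 + √(434281 + 3364))/58 - 509*297 = -(328 + √437645)/58 - 151173 = (-164/29 - √437645/58) - 151173 = -4384181/29 - √437645/58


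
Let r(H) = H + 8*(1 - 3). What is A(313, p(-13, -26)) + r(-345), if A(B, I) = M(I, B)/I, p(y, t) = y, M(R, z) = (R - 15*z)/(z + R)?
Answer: -350798/975 ≈ -359.79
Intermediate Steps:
M(R, z) = (R - 15*z)/(R + z)
r(H) = -16 + H (r(H) = H + 8*(-2) = H - 16 = -16 + H)
A(B, I) = (I - 15*B)/(I*(B + I)) (A(B, I) = ((I - 15*B)/(I + B))/I = ((I - 15*B)/(B + I))/I = (I - 15*B)/(I*(B + I)))
A(313, p(-13, -26)) + r(-345) = (-13 - 15*313)/((-13)*(313 - 13)) + (-16 - 345) = -1/13*(-13 - 4695)/300 - 361 = -1/13*1/300*(-4708) - 361 = 1177/975 - 361 = -350798/975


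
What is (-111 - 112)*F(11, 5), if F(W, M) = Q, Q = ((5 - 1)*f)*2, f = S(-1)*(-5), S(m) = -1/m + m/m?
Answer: 17840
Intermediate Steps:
S(m) = 1 - 1/m (S(m) = -1/m + 1 = 1 - 1/m)
f = -10 (f = ((-1 - 1)/(-1))*(-5) = -1*(-2)*(-5) = 2*(-5) = -10)
Q = -80 (Q = ((5 - 1)*(-10))*2 = (4*(-10))*2 = -40*2 = -80)
F(W, M) = -80
(-111 - 112)*F(11, 5) = (-111 - 112)*(-80) = -223*(-80) = 17840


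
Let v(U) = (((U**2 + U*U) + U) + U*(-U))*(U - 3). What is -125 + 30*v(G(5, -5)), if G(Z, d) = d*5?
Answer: -504125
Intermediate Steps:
G(Z, d) = 5*d
v(U) = (-3 + U)*(U + U**2) (v(U) = (((U**2 + U**2) + U) - U**2)*(-3 + U) = ((2*U**2 + U) - U**2)*(-3 + U) = ((U + 2*U**2) - U**2)*(-3 + U) = (U + U**2)*(-3 + U) = (-3 + U)*(U + U**2))
-125 + 30*v(G(5, -5)) = -125 + 30*((5*(-5))*(-3 + (5*(-5))**2 - 10*(-5))) = -125 + 30*(-25*(-3 + (-25)**2 - 2*(-25))) = -125 + 30*(-25*(-3 + 625 + 50)) = -125 + 30*(-25*672) = -125 + 30*(-16800) = -125 - 504000 = -504125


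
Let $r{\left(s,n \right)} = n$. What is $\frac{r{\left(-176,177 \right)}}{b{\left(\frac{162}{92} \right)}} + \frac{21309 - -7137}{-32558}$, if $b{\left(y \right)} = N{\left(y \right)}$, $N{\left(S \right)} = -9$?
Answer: $- \frac{1003130}{48837} \approx -20.54$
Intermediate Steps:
$b{\left(y \right)} = -9$
$\frac{r{\left(-176,177 \right)}}{b{\left(\frac{162}{92} \right)}} + \frac{21309 - -7137}{-32558} = \frac{177}{-9} + \frac{21309 - -7137}{-32558} = 177 \left(- \frac{1}{9}\right) + \left(21309 + 7137\right) \left(- \frac{1}{32558}\right) = - \frac{59}{3} + 28446 \left(- \frac{1}{32558}\right) = - \frac{59}{3} - \frac{14223}{16279} = - \frac{1003130}{48837}$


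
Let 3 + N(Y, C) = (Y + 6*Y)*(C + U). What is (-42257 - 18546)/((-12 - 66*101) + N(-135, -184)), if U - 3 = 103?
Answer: -60803/67029 ≈ -0.90711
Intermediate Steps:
U = 106 (U = 3 + 103 = 106)
N(Y, C) = -3 + 7*Y*(106 + C) (N(Y, C) = -3 + (Y + 6*Y)*(C + 106) = -3 + (7*Y)*(106 + C) = -3 + 7*Y*(106 + C))
(-42257 - 18546)/((-12 - 66*101) + N(-135, -184)) = (-42257 - 18546)/((-12 - 66*101) + (-3 + 742*(-135) + 7*(-184)*(-135))) = -60803/((-12 - 6666) + (-3 - 100170 + 173880)) = -60803/(-6678 + 73707) = -60803/67029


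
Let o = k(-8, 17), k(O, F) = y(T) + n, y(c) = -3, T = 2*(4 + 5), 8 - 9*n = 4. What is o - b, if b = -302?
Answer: 2695/9 ≈ 299.44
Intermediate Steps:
n = 4/9 (n = 8/9 - ⅑*4 = 8/9 - 4/9 = 4/9 ≈ 0.44444)
T = 18 (T = 2*9 = 18)
k(O, F) = -23/9 (k(O, F) = -3 + 4/9 = -23/9)
o = -23/9 ≈ -2.5556
o - b = -23/9 - 1*(-302) = -23/9 + 302 = 2695/9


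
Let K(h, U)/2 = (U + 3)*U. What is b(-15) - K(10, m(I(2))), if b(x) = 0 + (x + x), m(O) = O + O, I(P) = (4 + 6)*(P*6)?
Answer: -116670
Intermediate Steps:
I(P) = 60*P (I(P) = 10*(6*P) = 60*P)
m(O) = 2*O
K(h, U) = 2*U*(3 + U) (K(h, U) = 2*((U + 3)*U) = 2*((3 + U)*U) = 2*(U*(3 + U)) = 2*U*(3 + U))
b(x) = 2*x (b(x) = 0 + 2*x = 2*x)
b(-15) - K(10, m(I(2))) = 2*(-15) - 2*2*(60*2)*(3 + 2*(60*2)) = -30 - 2*2*120*(3 + 2*120) = -30 - 2*240*(3 + 240) = -30 - 2*240*243 = -30 - 1*116640 = -30 - 116640 = -116670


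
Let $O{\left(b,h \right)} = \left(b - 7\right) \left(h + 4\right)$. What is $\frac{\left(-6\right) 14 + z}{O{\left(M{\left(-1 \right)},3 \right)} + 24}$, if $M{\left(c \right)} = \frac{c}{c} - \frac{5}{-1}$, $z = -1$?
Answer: $-5$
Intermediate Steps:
$M{\left(c \right)} = 6$ ($M{\left(c \right)} = 1 - -5 = 1 + 5 = 6$)
$O{\left(b,h \right)} = \left(-7 + b\right) \left(4 + h\right)$
$\frac{\left(-6\right) 14 + z}{O{\left(M{\left(-1 \right)},3 \right)} + 24} = \frac{\left(-6\right) 14 - 1}{\left(-28 - 21 + 4 \cdot 6 + 6 \cdot 3\right) + 24} = \frac{-84 - 1}{\left(-28 - 21 + 24 + 18\right) + 24} = - \frac{85}{-7 + 24} = - \frac{85}{17} = \left(-85\right) \frac{1}{17} = -5$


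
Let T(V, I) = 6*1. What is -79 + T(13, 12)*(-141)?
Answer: -925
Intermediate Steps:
T(V, I) = 6
-79 + T(13, 12)*(-141) = -79 + 6*(-141) = -79 - 846 = -925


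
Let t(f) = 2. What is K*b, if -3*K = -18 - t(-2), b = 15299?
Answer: 305980/3 ≈ 1.0199e+5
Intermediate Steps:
K = 20/3 (K = -(-18 - 1*2)/3 = -(-18 - 2)/3 = -1/3*(-20) = 20/3 ≈ 6.6667)
K*b = (20/3)*15299 = 305980/3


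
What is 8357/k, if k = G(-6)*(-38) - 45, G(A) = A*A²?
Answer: 8357/8163 ≈ 1.0238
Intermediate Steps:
G(A) = A³
k = 8163 (k = (-6)³*(-38) - 45 = -216*(-38) - 45 = 8208 - 45 = 8163)
8357/k = 8357/8163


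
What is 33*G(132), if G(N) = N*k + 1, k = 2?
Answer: 8745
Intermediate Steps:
G(N) = 1 + 2*N (G(N) = N*2 + 1 = 2*N + 1 = 1 + 2*N)
33*G(132) = 33*(1 + 2*132) = 33*(1 + 264) = 33*265 = 8745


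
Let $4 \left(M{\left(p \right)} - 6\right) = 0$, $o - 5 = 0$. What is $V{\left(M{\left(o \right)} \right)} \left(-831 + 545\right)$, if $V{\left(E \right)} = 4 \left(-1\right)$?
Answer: $1144$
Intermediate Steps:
$o = 5$ ($o = 5 + 0 = 5$)
$M{\left(p \right)} = 6$ ($M{\left(p \right)} = 6 + \frac{1}{4} \cdot 0 = 6 + 0 = 6$)
$V{\left(E \right)} = -4$
$V{\left(M{\left(o \right)} \right)} \left(-831 + 545\right) = - 4 \left(-831 + 545\right) = \left(-4\right) \left(-286\right) = 1144$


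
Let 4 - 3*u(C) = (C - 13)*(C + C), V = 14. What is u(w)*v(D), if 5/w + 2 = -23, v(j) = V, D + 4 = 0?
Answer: -448/75 ≈ -5.9733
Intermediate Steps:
D = -4 (D = -4 + 0 = -4)
v(j) = 14
w = -⅕ (w = 5/(-2 - 23) = 5/(-25) = 5*(-1/25) = -⅕ ≈ -0.20000)
u(C) = 4/3 - 2*C*(-13 + C)/3 (u(C) = 4/3 - (C - 13)*(C + C)/3 = 4/3 - (-13 + C)*2*C/3 = 4/3 - 2*C*(-13 + C)/3)
u(w)*v(D) = (4/3 - 2*(-⅕)²/3 + (26/3)*(-⅕))*14 = (4/3 - ⅔*1/25 - 26/15)*14 = (4/3 - 2/75 - 26/15)*14 = -32/75*14 = -448/75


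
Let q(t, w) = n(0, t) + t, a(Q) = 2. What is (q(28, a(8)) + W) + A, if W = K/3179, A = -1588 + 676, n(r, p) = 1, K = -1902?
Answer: -2808959/3179 ≈ -883.60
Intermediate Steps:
A = -912
q(t, w) = 1 + t
W = -1902/3179 ≈ -0.59830
(q(28, a(8)) + W) + A = ((1 + 28) - 1902/3179) - 912 = (29 - 1902/3179) - 912 = 90289/3179 - 912 = -2808959/3179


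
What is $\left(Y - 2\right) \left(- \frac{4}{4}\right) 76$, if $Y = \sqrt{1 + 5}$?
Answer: $152 - 76 \sqrt{6} \approx -34.161$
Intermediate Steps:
$Y = \sqrt{6} \approx 2.4495$
$\left(Y - 2\right) \left(- \frac{4}{4}\right) 76 = \left(\sqrt{6} - 2\right) \left(- \frac{4}{4}\right) 76 = \left(-2 + \sqrt{6}\right) \left(\left(-4\right) \frac{1}{4}\right) 76 = \left(-2 + \sqrt{6}\right) \left(-1\right) 76 = \left(2 - \sqrt{6}\right) 76 = 152 - 76 \sqrt{6}$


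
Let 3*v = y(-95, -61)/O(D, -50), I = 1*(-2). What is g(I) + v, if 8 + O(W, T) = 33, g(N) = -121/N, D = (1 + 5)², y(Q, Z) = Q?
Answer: 1777/30 ≈ 59.233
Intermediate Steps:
I = -2
D = 36 (D = 6² = 36)
O(W, T) = 25 (O(W, T) = -8 + 33 = 25)
v = -19/15 (v = (-95/25)/3 = (-95*1/25)/3 = (⅓)*(-19/5) = -19/15 ≈ -1.2667)
g(I) + v = -121/(-2) - 19/15 = -121*(-½) - 19/15 = 121/2 - 19/15 = 1777/30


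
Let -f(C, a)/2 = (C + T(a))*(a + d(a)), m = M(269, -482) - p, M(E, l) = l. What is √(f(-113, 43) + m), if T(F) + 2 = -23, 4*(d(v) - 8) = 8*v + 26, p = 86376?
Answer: 2*I*√11813 ≈ 217.38*I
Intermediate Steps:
d(v) = 29/2 + 2*v (d(v) = 8 + (8*v + 26)/4 = 8 + (26 + 8*v)/4 = 8 + (13/2 + 2*v) = 29/2 + 2*v)
T(F) = -25 (T(F) = -2 - 23 = -25)
m = -86858 (m = -482 - 1*86376 = -482 - 86376 = -86858)
f(C, a) = -2*(-25 + C)*(29/2 + 3*a) (f(C, a) = -2*(C - 25)*(a + (29/2 + 2*a)) = -2*(-25 + C)*(29/2 + 3*a))
√(f(-113, 43) + m) = √((725 - 29*(-113) + 150*43 - 6*(-113)*43) - 86858) = √((725 + 3277 + 6450 + 29154) - 86858) = √(39606 - 86858) = √(-47252) = 2*I*√11813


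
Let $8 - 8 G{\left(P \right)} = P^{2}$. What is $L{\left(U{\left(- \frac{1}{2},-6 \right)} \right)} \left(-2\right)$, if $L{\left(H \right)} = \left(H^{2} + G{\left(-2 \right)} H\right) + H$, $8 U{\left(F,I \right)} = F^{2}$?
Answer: $- \frac{49}{512} \approx -0.095703$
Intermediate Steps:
$U{\left(F,I \right)} = \frac{F^{2}}{8}$
$G{\left(P \right)} = 1 - \frac{P^{2}}{8}$
$L{\left(H \right)} = H^{2} + \frac{3 H}{2}$ ($L{\left(H \right)} = \left(H^{2} + \left(1 - \frac{\left(-2\right)^{2}}{8}\right) H\right) + H = \left(H^{2} + \left(1 - \frac{1}{2}\right) H\right) + H = \left(H^{2} + \frac{H}{2}\right) + H = H^{2} + \frac{3 H}{2}$)
$L{\left(U{\left(- \frac{1}{2},-6 \right)} \right)} \left(-2\right) = \frac{\frac{\left(- \frac{1}{2}\right)^{2}}{8} \left(3 + 2 \frac{\left(- \frac{1}{2}\right)^{2}}{8}\right)}{2} \left(-2\right) = \frac{\frac{1}{8} \cdot \frac{1}{4} \left(3 + 2 \cdot \frac{1}{8} \cdot \frac{1}{4}\right)}{2} \left(-2\right) = \frac{1}{2} \cdot \frac{1}{32} \left(3 + 2 \cdot \frac{1}{32}\right) \left(-2\right) = \frac{1}{2} \cdot \frac{1}{32} \left(3 + \frac{1}{16}\right) \left(-2\right) = \frac{1}{2} \cdot \frac{1}{32} \cdot \frac{49}{16} \left(-2\right) = \frac{49}{1024} \left(-2\right) = - \frac{49}{512}$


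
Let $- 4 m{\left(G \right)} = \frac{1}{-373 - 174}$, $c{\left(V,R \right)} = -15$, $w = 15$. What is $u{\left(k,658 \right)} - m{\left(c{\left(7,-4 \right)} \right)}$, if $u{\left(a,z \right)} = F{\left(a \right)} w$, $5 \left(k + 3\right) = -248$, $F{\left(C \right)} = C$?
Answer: $- \frac{1726333}{2188} \approx -789.0$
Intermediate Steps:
$m{\left(G \right)} = \frac{1}{2188}$ ($m{\left(G \right)} = - \frac{1}{4 \left(-373 - 174\right)} = - \frac{1}{4 \left(-547\right)} = \left(- \frac{1}{4}\right) \left(- \frac{1}{547}\right) = \frac{1}{2188}$)
$k = - \frac{263}{5}$ ($k = -3 + \frac{1}{5} \left(-248\right) = -3 - \frac{248}{5} = - \frac{263}{5} \approx -52.6$)
$u{\left(a,z \right)} = 15 a$ ($u{\left(a,z \right)} = a 15 = 15 a$)
$u{\left(k,658 \right)} - m{\left(c{\left(7,-4 \right)} \right)} = 15 \left(- \frac{263}{5}\right) - \frac{1}{2188} = -789 - \frac{1}{2188} = - \frac{1726333}{2188}$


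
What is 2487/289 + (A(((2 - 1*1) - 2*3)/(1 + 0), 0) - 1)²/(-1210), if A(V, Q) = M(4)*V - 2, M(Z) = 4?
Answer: 2856389/349690 ≈ 8.1684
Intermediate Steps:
A(V, Q) = -2 + 4*V (A(V, Q) = 4*V - 2 = -2 + 4*V)
2487/289 + (A(((2 - 1*1) - 2*3)/(1 + 0), 0) - 1)²/(-1210) = 2487/289 + ((-2 + 4*(((2 - 1*1) - 2*3)/(1 + 0))) - 1)²/(-1210) = 2487*(1/289) + ((-2 + 4*(((2 - 1) - 6)/1)) - 1)²*(-1/1210) = 2487/289 + ((-2 + 4*((1 - 6)*1)) - 1)²*(-1/1210) = 2487/289 + ((-2 + 4*(-5*1)) - 1)²*(-1/1210) = 2487/289 + ((-2 + 4*(-5)) - 1)²*(-1/1210) = 2487/289 + ((-2 - 20) - 1)²*(-1/1210) = 2487/289 + (-22 - 1)²*(-1/1210) = 2487/289 + (-23)²*(-1/1210) = 2487/289 + 529*(-1/1210) = 2487/289 - 529/1210 = 2856389/349690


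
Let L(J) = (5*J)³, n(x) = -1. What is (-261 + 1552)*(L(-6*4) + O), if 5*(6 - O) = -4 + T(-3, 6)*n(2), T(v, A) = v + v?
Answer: -11154203852/5 ≈ -2.2308e+9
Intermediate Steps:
T(v, A) = 2*v
L(J) = 125*J³
O = 28/5 (O = 6 - (-4 + (2*(-3))*(-1))/5 = 6 - (-4 - 6*(-1))/5 = 6 - (-4 + 6)/5 = 6 - ⅕*2 = 6 - ⅖ = 28/5 ≈ 5.6000)
(-261 + 1552)*(L(-6*4) + O) = (-261 + 1552)*(125*(-6*4)³ + 28/5) = 1291*(125*(-24)³ + 28/5) = 1291*(125*(-13824) + 28/5) = 1291*(-1728000 + 28/5) = 1291*(-8639972/5) = -11154203852/5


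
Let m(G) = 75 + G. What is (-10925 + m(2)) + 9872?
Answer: -976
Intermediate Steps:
(-10925 + m(2)) + 9872 = (-10925 + (75 + 2)) + 9872 = (-10925 + 77) + 9872 = -10848 + 9872 = -976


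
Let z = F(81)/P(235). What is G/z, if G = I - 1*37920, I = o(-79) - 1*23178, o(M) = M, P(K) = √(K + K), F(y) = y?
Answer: -61177*√470/81 ≈ -16374.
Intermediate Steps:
P(K) = √2*√K (P(K) = √(2*K) = √2*√K)
I = -23257 (I = -79 - 1*23178 = -79 - 23178 = -23257)
G = -61177 (G = -23257 - 1*37920 = -23257 - 37920 = -61177)
z = 81*√470/470 (z = 81/((√2*√235)) = 81/(√470) = 81*(√470/470) = 81*√470/470 ≈ 3.7363)
G/z = -61177*√470/81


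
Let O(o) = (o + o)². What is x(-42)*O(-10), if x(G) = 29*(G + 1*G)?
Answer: -974400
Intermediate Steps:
O(o) = 4*o² (O(o) = (2*o)² = 4*o²)
x(G) = 58*G (x(G) = 29*(G + G) = 29*(2*G) = 58*G)
x(-42)*O(-10) = (58*(-42))*(4*(-10)²) = -9744*100 = -2436*400 = -974400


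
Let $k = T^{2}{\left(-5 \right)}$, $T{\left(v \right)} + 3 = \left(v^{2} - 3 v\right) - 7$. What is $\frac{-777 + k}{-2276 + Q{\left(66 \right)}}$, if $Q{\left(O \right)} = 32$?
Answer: $- \frac{41}{748} \approx -0.054813$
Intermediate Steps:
$T{\left(v \right)} = -10 + v^{2} - 3 v$ ($T{\left(v \right)} = -3 - \left(7 - v^{2} + 3 v\right) = -10 + v^{2} - 3 v$)
$k = 900$ ($k = \left(-10 + \left(-5\right)^{2} - -15\right)^{2} = \left(-10 + 25 + 15\right)^{2} = 30^{2} = 900$)
$\frac{-777 + k}{-2276 + Q{\left(66 \right)}} = \frac{-777 + 900}{-2276 + 32} = \frac{123}{-2244} = 123 \left(- \frac{1}{2244}\right) = - \frac{41}{748}$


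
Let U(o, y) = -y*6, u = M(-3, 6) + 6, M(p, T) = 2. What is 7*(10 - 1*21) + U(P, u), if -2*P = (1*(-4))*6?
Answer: -125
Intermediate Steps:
P = 12 (P = -1*(-4)*6/2 = -(-2)*6 = -½*(-24) = 12)
u = 8 (u = 2 + 6 = 8)
U(o, y) = -6*y
7*(10 - 1*21) + U(P, u) = 7*(10 - 1*21) - 6*8 = 7*(10 - 21) - 48 = 7*(-11) - 48 = -77 - 48 = -125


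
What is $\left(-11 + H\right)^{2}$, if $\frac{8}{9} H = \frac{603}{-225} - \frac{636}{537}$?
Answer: $\frac{301881016969}{1281640000} \approx 235.54$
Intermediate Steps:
$H = - \frac{155637}{35800}$ ($H = \frac{9 \left(\frac{603}{-225} - \frac{636}{537}\right)}{8} = \frac{9 \left(603 \left(- \frac{1}{225}\right) - \frac{212}{179}\right)}{8} = \frac{9 \left(- \frac{67}{25} - \frac{212}{179}\right)}{8} = \frac{9}{8} \left(- \frac{17293}{4475}\right) = - \frac{155637}{35800} \approx -4.3474$)
$\left(-11 + H\right)^{2} = \left(-11 - \frac{155637}{35800}\right)^{2} = \left(- \frac{549437}{35800}\right)^{2} = \frac{301881016969}{1281640000}$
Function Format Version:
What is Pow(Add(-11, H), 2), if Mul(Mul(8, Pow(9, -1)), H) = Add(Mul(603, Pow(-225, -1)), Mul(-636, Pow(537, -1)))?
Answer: Rational(301881016969, 1281640000) ≈ 235.54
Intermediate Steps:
H = Rational(-155637, 35800) (H = Mul(Rational(9, 8), Add(Mul(603, Pow(-225, -1)), Mul(-636, Pow(537, -1)))) = Mul(Rational(9, 8), Add(Mul(603, Rational(-1, 225)), Mul(-636, Rational(1, 537)))) = Mul(Rational(9, 8), Add(Rational(-67, 25), Rational(-212, 179))) = Mul(Rational(9, 8), Rational(-17293, 4475)) = Rational(-155637, 35800) ≈ -4.3474)
Pow(Add(-11, H), 2) = Pow(Add(-11, Rational(-155637, 35800)), 2) = Pow(Rational(-549437, 35800), 2) = Rational(301881016969, 1281640000)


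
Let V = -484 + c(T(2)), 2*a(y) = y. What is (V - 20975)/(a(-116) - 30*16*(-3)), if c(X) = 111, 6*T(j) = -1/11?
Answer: -10674/691 ≈ -15.447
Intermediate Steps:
T(j) = -1/66 (T(j) = (-1/11)/6 = (-1*1/11)/6 = (1/6)*(-1/11) = -1/66)
a(y) = y/2
V = -373 (V = -484 + 111 = -373)
(V - 20975)/(a(-116) - 30*16*(-3)) = (-373 - 20975)/((1/2)*(-116) - 30*16*(-3)) = -21348/(-58 - 480*(-3)) = -21348/(-58 + 1440) = -21348/1382 = -21348*1/1382 = -10674/691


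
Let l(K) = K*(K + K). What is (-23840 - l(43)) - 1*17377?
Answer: -44915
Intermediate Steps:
l(K) = 2*K² (l(K) = K*(2*K) = 2*K²)
(-23840 - l(43)) - 1*17377 = (-23840 - 2*43²) - 1*17377 = (-23840 - 2*1849) - 17377 = (-23840 - 1*3698) - 17377 = (-23840 - 3698) - 17377 = -27538 - 17377 = -44915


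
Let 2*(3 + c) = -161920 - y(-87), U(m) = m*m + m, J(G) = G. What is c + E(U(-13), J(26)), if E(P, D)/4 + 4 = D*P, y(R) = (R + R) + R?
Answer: -129249/2 ≈ -64625.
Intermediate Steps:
U(m) = m + m² (U(m) = m² + m = m + m²)
y(R) = 3*R (y(R) = 2*R + R = 3*R)
E(P, D) = -16 + 4*D*P (E(P, D) = -16 + 4*(D*P) = -16 + 4*D*P)
c = -161665/2 (c = -3 + (-161920 - 3*(-87))/2 = -3 + (-161920 - 1*(-261))/2 = -3 + (-161920 + 261)/2 = -3 + (½)*(-161659) = -3 - 161659/2 = -161665/2 ≈ -80833.)
c + E(U(-13), J(26)) = -161665/2 + (-16 + 4*26*(-13*(1 - 13))) = -161665/2 + (-16 + 4*26*(-13*(-12))) = -161665/2 + (-16 + 4*26*156) = -161665/2 + (-16 + 16224) = -161665/2 + 16208 = -129249/2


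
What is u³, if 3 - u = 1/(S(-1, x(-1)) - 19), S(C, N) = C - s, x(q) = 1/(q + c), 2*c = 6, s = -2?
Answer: 166375/5832 ≈ 28.528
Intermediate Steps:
c = 3 (c = (½)*6 = 3)
x(q) = 1/(3 + q) (x(q) = 1/(q + 3) = 1/(3 + q))
S(C, N) = 2 + C (S(C, N) = C - 1*(-2) = C + 2 = 2 + C)
u = 55/18 (u = 3 - 1/((2 - 1) - 19) = 3 - 1/(1 - 19) = 3 - 1/(-18) = 3 - 1*(-1/18) = 3 + 1/18 = 55/18 ≈ 3.0556)
u³ = (55/18)³ = 166375/5832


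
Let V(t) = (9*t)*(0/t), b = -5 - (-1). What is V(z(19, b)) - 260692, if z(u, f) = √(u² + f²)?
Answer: -260692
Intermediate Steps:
b = -4 (b = -5 - 1*(-1) = -5 + 1 = -4)
z(u, f) = √(f² + u²)
V(t) = 0 (V(t) = (9*t)*0 = 0)
V(z(19, b)) - 260692 = 0 - 260692 = -260692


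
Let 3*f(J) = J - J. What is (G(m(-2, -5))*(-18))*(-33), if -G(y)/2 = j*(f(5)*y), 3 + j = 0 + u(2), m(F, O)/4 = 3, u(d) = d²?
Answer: 0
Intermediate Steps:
f(J) = 0 (f(J) = (J - J)/3 = (⅓)*0 = 0)
m(F, O) = 12 (m(F, O) = 4*3 = 12)
j = 1 (j = -3 + (0 + 2²) = -3 + (0 + 4) = -3 + 4 = 1)
G(y) = 0 (G(y) = -2*0*y = -2*0 = 0)
(G(m(-2, -5))*(-18))*(-33) = (0*(-18))*(-33) = 0*(-33) = 0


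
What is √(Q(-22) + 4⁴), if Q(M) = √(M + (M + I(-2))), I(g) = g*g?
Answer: √(256 + 2*I*√10) ≈ 16.001 + 0.1976*I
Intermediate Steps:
I(g) = g²
Q(M) = √(4 + 2*M) (Q(M) = √(M + (M + (-2)²)) = √(M + (M + 4)) = √(M + (4 + M)) = √(4 + 2*M))
√(Q(-22) + 4⁴) = √(√(4 + 2*(-22)) + 4⁴) = √(√(4 - 44) + 256) = √(√(-40) + 256) = √(2*I*√10 + 256) = √(256 + 2*I*√10)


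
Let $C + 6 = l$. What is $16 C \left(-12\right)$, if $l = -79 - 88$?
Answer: $33216$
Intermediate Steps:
$l = -167$
$C = -173$ ($C = -6 - 167 = -173$)
$16 C \left(-12\right) = 16 \left(-173\right) \left(-12\right) = \left(-2768\right) \left(-12\right) = 33216$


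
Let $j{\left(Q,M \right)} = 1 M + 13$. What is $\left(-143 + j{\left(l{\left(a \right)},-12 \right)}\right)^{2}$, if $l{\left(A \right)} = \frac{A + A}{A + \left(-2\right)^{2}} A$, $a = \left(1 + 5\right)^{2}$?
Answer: $20164$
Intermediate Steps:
$a = 36$ ($a = 6^{2} = 36$)
$l{\left(A \right)} = \frac{2 A^{2}}{4 + A}$ ($l{\left(A \right)} = \frac{2 A}{A + 4} A = \frac{2 A}{4 + A} A = \frac{2 A^{2}}{4 + A}$)
$j{\left(Q,M \right)} = 13 + M$ ($j{\left(Q,M \right)} = M + 13 = 13 + M$)
$\left(-143 + j{\left(l{\left(a \right)},-12 \right)}\right)^{2} = \left(-143 + \left(13 - 12\right)\right)^{2} = \left(-143 + 1\right)^{2} = \left(-142\right)^{2} = 20164$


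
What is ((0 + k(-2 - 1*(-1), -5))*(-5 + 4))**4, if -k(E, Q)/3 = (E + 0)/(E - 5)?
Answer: 1/16 ≈ 0.062500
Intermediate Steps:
k(E, Q) = -3*E/(-5 + E) (k(E, Q) = -3*(E + 0)/(E - 5) = -3*E/(-5 + E))
((0 + k(-2 - 1*(-1), -5))*(-5 + 4))**4 = ((0 - 3*(-2 - 1*(-1))/(-5 + (-2 - 1*(-1))))*(-5 + 4))**4 = ((0 - 3*(-2 + 1)/(-5 + (-2 + 1)))*(-1))**4 = ((0 - 3*(-1)/(-5 - 1))*(-1))**4 = ((0 - 3*(-1)/(-6))*(-1))**4 = ((0 - 3*(-1)*(-1/6))*(-1))**4 = ((0 - 1/2)*(-1))**4 = (-1/2*(-1))**4 = (1/2)**4 = 1/16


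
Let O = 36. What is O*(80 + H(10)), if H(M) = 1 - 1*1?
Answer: 2880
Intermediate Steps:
H(M) = 0 (H(M) = 1 - 1 = 0)
O*(80 + H(10)) = 36*(80 + 0) = 36*80 = 2880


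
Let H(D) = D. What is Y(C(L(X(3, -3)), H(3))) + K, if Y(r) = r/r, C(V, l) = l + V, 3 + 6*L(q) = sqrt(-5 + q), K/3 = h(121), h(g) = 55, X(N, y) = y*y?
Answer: 166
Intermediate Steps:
X(N, y) = y**2
K = 165 (K = 3*55 = 165)
L(q) = -1/2 + sqrt(-5 + q)/6
C(V, l) = V + l
Y(r) = 1
Y(C(L(X(3, -3)), H(3))) + K = 1 + 165 = 166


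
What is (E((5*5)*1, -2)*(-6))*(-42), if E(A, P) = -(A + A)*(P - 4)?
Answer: 75600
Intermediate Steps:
E(A, P) = -2*A*(-4 + P)
(E((5*5)*1, -2)*(-6))*(-42) = ((2*((5*5)*1)*(4 - 1*(-2)))*(-6))*(-42) = ((2*(25*1)*(4 + 2))*(-6))*(-42) = ((2*25*6)*(-6))*(-42) = (300*(-6))*(-42) = -1800*(-42) = 75600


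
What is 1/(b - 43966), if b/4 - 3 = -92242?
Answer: -1/412922 ≈ -2.4218e-6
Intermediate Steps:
b = -368956 (b = 12 + 4*(-92242) = 12 - 368968 = -368956)
1/(b - 43966) = 1/(-368956 - 43966) = 1/(-412922) = -1/412922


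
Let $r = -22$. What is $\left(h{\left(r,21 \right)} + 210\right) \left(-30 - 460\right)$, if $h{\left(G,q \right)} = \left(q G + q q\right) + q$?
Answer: $-102900$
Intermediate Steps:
$h{\left(G,q \right)} = q + q^{2} + G q$ ($h{\left(G,q \right)} = \left(G q + q^{2}\right) + q = \left(q^{2} + G q\right) + q = q + q^{2} + G q$)
$\left(h{\left(r,21 \right)} + 210\right) \left(-30 - 460\right) = \left(21 \left(1 - 22 + 21\right) + 210\right) \left(-30 - 460\right) = \left(21 \cdot 0 + 210\right) \left(-490\right) = \left(0 + 210\right) \left(-490\right) = 210 \left(-490\right) = -102900$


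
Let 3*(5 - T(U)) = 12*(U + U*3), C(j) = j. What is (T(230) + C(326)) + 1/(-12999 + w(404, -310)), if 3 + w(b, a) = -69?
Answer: -43774780/13071 ≈ -3349.0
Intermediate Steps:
w(b, a) = -72 (w(b, a) = -3 - 69 = -72)
T(U) = 5 - 16*U (T(U) = 5 - 4*(U + U*3) = 5 - 4*(U + 3*U) = 5 - 4*4*U = 5 - 16*U)
(T(230) + C(326)) + 1/(-12999 + w(404, -310)) = ((5 - 16*230) + 326) + 1/(-12999 - 72) = ((5 - 3680) + 326) + 1/(-13071) = (-3675 + 326) - 1/13071 = -3349 - 1/13071 = -43774780/13071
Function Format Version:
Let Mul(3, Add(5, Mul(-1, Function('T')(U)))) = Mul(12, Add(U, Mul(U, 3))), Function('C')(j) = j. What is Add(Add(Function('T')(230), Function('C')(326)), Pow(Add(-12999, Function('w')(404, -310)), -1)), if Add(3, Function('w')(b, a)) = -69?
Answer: Rational(-43774780, 13071) ≈ -3349.0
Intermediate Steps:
Function('w')(b, a) = -72 (Function('w')(b, a) = Add(-3, -69) = -72)
Function('T')(U) = Add(5, Mul(-16, U)) (Function('T')(U) = Add(5, Mul(Rational(-1, 3), Mul(12, Add(U, Mul(U, 3))))) = Add(5, Mul(Rational(-1, 3), Mul(12, Add(U, Mul(3, U))))) = Add(5, Mul(Rational(-1, 3), Mul(12, Mul(4, U)))) = Add(5, Mul(Rational(-1, 3), Mul(48, U))) = Add(5, Mul(-16, U)))
Add(Add(Function('T')(230), Function('C')(326)), Pow(Add(-12999, Function('w')(404, -310)), -1)) = Add(Add(Add(5, Mul(-16, 230)), 326), Pow(Add(-12999, -72), -1)) = Add(Add(Add(5, -3680), 326), Pow(-13071, -1)) = Add(Add(-3675, 326), Rational(-1, 13071)) = Add(-3349, Rational(-1, 13071)) = Rational(-43774780, 13071)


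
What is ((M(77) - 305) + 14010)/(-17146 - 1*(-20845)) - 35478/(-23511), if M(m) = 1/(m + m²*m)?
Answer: 69016811091827/13236696056430 ≈ 5.2141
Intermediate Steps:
M(m) = 1/(m + m³)
((M(77) - 305) + 14010)/(-17146 - 1*(-20845)) - 35478/(-23511) = ((1/(77 + 77³) - 305) + 14010)/(-17146 - 1*(-20845)) - 35478/(-23511) = ((1/(77 + 456533) - 305) + 14010)/(-17146 + 20845) - 35478*(-1/23511) = ((1/456610 - 305) + 14010)/3699 + 11826/7837 = ((1/456610 - 305) + 14010)*(1/3699) + 11826/7837 = (-139266049/456610 + 14010)*(1/3699) + 11826/7837 = (6257840051/456610)*(1/3699) + 11826/7837 = 6257840051/1689000390 + 11826/7837 = 69016811091827/13236696056430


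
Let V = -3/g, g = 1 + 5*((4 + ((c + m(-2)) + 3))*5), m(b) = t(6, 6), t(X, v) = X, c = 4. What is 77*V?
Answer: -77/142 ≈ -0.54225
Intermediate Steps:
m(b) = 6
g = 426 (g = 1 + 5*((4 + ((4 + 6) + 3))*5) = 1 + 5*((4 + (10 + 3))*5) = 1 + 5*((4 + 13)*5) = 1 + 5*(17*5) = 1 + 5*85 = 1 + 425 = 426)
V = -1/142 (V = -3/426 = -3*1/426 = -1/142 ≈ -0.0070423)
77*V = 77*(-1/142) = -77/142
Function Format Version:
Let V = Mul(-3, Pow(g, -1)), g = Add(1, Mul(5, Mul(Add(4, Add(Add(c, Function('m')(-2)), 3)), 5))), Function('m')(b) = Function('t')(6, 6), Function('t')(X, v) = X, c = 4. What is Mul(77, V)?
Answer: Rational(-77, 142) ≈ -0.54225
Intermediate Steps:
Function('m')(b) = 6
g = 426 (g = Add(1, Mul(5, Mul(Add(4, Add(Add(4, 6), 3)), 5))) = Add(1, Mul(5, Mul(Add(4, Add(10, 3)), 5))) = Add(1, Mul(5, Mul(Add(4, 13), 5))) = Add(1, Mul(5, Mul(17, 5))) = Add(1, Mul(5, 85)) = Add(1, 425) = 426)
V = Rational(-1, 142) (V = Mul(-3, Pow(426, -1)) = Mul(-3, Rational(1, 426)) = Rational(-1, 142) ≈ -0.0070423)
Mul(77, V) = Mul(77, Rational(-1, 142)) = Rational(-77, 142)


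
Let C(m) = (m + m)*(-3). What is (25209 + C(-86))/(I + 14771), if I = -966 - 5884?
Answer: 25725/7921 ≈ 3.2477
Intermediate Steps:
I = -6850
C(m) = -6*m (C(m) = (2*m)*(-3) = -6*m)
(25209 + C(-86))/(I + 14771) = (25209 - 6*(-86))/(-6850 + 14771) = (25209 + 516)/7921 = 25725*(1/7921) = 25725/7921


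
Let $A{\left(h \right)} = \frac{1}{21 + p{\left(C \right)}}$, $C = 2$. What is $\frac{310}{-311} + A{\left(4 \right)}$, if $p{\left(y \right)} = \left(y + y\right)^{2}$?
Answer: $- \frac{11159}{11507} \approx -0.96976$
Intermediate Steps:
$p{\left(y \right)} = 4 y^{2}$ ($p{\left(y \right)} = \left(2 y\right)^{2} = 4 y^{2}$)
$A{\left(h \right)} = \frac{1}{37}$ ($A{\left(h \right)} = \frac{1}{21 + 4 \cdot 2^{2}} = \frac{1}{21 + 4 \cdot 4} = \frac{1}{21 + 16} = \frac{1}{37}$)
$\frac{310}{-311} + A{\left(4 \right)} = \frac{310}{-311} + \frac{1}{37} = 310 \left(- \frac{1}{311}\right) + \frac{1}{37} = - \frac{310}{311} + \frac{1}{37} = - \frac{11159}{11507}$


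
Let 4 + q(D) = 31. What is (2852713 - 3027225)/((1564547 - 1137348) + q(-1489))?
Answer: -87256/213613 ≈ -0.40848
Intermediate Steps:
q(D) = 27 (q(D) = -4 + 31 = 27)
(2852713 - 3027225)/((1564547 - 1137348) + q(-1489)) = (2852713 - 3027225)/((1564547 - 1137348) + 27) = -174512/(427199 + 27) = -174512/427226 = -174512*1/427226 = -87256/213613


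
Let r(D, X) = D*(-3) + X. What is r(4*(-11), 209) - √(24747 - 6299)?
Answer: 341 - 4*√1153 ≈ 205.18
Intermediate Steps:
r(D, X) = X - 3*D (r(D, X) = -3*D + X = X - 3*D)
r(4*(-11), 209) - √(24747 - 6299) = (209 - 12*(-11)) - √(24747 - 6299) = (209 - 3*(-44)) - √18448 = (209 + 132) - 4*√1153 = 341 - 4*√1153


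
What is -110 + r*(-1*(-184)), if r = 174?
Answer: 31906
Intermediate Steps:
-110 + r*(-1*(-184)) = -110 + 174*(-1*(-184)) = -110 + 174*184 = -110 + 32016 = 31906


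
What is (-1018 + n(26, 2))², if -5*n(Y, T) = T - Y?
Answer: 25664356/25 ≈ 1.0266e+6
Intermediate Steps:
n(Y, T) = -T/5 + Y/5 (n(Y, T) = -(T - Y)/5 = -T/5 + Y/5)
(-1018 + n(26, 2))² = (-1018 + (-⅕*2 + (⅕)*26))² = (-1018 + (-⅖ + 26/5))² = (-1018 + 24/5)² = (-5066/5)² = 25664356/25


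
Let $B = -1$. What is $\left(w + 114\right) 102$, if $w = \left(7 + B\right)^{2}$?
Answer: $15300$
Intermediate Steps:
$w = 36$ ($w = \left(7 - 1\right)^{2} = 6^{2} = 36$)
$\left(w + 114\right) 102 = \left(36 + 114\right) 102 = 150 \cdot 102 = 15300$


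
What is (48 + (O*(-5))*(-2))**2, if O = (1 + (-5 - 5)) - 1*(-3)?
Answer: 144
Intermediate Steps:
O = -6 (O = (1 - 10) + 3 = -9 + 3 = -6)
(48 + (O*(-5))*(-2))**2 = (48 - 6*(-5)*(-2))**2 = (48 + 30*(-2))**2 = (48 - 60)**2 = (-12)**2 = 144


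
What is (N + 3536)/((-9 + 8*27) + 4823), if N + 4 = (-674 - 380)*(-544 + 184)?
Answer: 191486/2515 ≈ 76.138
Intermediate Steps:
N = 379436 (N = -4 + (-674 - 380)*(-544 + 184) = -4 - 1054*(-360) = -4 + 379440 = 379436)
(N + 3536)/((-9 + 8*27) + 4823) = (379436 + 3536)/((-9 + 8*27) + 4823) = 382972/((-9 + 216) + 4823) = 382972/(207 + 4823) = 382972/5030 = 382972*(1/5030) = 191486/2515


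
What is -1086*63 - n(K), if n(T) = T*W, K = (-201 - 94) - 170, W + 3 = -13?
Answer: -75858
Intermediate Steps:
W = -16 (W = -3 - 13 = -16)
K = -465 (K = -295 - 170 = -465)
n(T) = -16*T (n(T) = T*(-16) = -16*T)
-1086*63 - n(K) = -1086*63 - (-16)*(-465) = -68418 - 1*7440 = -68418 - 7440 = -75858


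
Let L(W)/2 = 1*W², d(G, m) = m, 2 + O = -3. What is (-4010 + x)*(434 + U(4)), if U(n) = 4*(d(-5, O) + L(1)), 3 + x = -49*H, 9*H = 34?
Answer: -15944426/9 ≈ -1.7716e+6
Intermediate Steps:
O = -5 (O = -2 - 3 = -5)
H = 34/9 (H = (⅑)*34 = 34/9 ≈ 3.7778)
x = -1693/9 (x = -3 - 49*34/9 = -3 - 1666/9 = -1693/9 ≈ -188.11)
L(W) = 2*W² (L(W) = 2*(1*W²) = 2*W²)
U(n) = -12 (U(n) = 4*(-5 + 2*1²) = 4*(-5 + 2*1) = 4*(-5 + 2) = 4*(-3) = -12)
(-4010 + x)*(434 + U(4)) = (-4010 - 1693/9)*(434 - 12) = -37783/9*422 = -15944426/9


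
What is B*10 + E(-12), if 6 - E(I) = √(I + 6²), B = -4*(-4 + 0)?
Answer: 166 - 2*√6 ≈ 161.10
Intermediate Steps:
B = 16 (B = -4*(-4) = 16)
E(I) = 6 - √(36 + I) (E(I) = 6 - √(I + 6²) = 6 - √(I + 36) = 6 - √(36 + I))
B*10 + E(-12) = 16*10 + (6 - √(36 - 12)) = 160 + (6 - √24) = 160 + (6 - 2*√6) = 166 - 2*√6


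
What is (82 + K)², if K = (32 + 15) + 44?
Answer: 29929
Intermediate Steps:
K = 91 (K = 47 + 44 = 91)
(82 + K)² = (82 + 91)² = 173² = 29929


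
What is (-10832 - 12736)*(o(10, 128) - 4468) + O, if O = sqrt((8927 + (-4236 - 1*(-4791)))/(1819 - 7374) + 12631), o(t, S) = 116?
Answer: 102567936 + sqrt(3220785465)/505 ≈ 1.0257e+8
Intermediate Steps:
O = sqrt(3220785465)/505 (O = sqrt((8927 + (-4236 + 4791))/(-5555) + 12631) = sqrt((8927 + 555)*(-1/5555) + 12631) = sqrt(9482*(-1/5555) + 12631) = sqrt(-862/505 + 12631) = sqrt(6377793/505) = sqrt(3220785465)/505 ≈ 112.38)
(-10832 - 12736)*(o(10, 128) - 4468) + O = (-10832 - 12736)*(116 - 4468) + sqrt(3220785465)/505 = -23568*(-4352) + sqrt(3220785465)/505 = 102567936 + sqrt(3220785465)/505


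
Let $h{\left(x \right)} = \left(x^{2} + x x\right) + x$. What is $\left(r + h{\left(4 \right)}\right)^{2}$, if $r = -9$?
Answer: $729$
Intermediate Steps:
$h{\left(x \right)} = x + 2 x^{2}$ ($h{\left(x \right)} = \left(x^{2} + x^{2}\right) + x = 2 x^{2} + x = x + 2 x^{2}$)
$\left(r + h{\left(4 \right)}\right)^{2} = \left(-9 + 4 \left(1 + 2 \cdot 4\right)\right)^{2} = \left(-9 + 4 \left(1 + 8\right)\right)^{2} = \left(-9 + 4 \cdot 9\right)^{2} = \left(-9 + 36\right)^{2} = 27^{2} = 729$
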